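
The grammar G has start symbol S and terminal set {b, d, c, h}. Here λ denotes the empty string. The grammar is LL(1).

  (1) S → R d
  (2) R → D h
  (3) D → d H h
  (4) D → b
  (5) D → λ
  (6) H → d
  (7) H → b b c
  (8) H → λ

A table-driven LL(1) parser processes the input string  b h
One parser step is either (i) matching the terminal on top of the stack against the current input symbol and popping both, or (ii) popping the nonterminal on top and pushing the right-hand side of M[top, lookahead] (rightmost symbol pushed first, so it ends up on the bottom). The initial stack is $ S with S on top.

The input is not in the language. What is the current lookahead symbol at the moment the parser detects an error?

     Stack    Input  Action
  1  $ S      b h $  expand S → R d
  2  $ d R    b h $  expand R → D h
  3  $ d h D  b h $  expand D → b
  4  $ d h b  b h $  match b
  5  $ d h    h $    match h
  6  $ d      $      error: top is terminal d but lookahead is $

$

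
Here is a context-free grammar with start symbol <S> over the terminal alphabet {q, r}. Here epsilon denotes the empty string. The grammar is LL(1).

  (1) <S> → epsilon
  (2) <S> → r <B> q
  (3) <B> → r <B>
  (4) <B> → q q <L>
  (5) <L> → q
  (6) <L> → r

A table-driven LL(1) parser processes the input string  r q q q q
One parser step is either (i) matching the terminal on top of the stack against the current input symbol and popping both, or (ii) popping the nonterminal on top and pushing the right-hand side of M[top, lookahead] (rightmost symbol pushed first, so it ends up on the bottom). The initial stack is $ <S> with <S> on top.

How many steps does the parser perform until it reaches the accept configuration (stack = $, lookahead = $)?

step 1: stack=$ <S>  input=r q q q q $  — expand <S> → r <B> q
step 2: stack=$ q <B> r  input=r q q q q $  — match r
step 3: stack=$ q <B>  input=q q q q $  — expand <B> → q q <L>
step 4: stack=$ q <L> q q  input=q q q q $  — match q
step 5: stack=$ q <L> q  input=q q q $  — match q
step 6: stack=$ q <L>  input=q q $  — expand <L> → q
step 7: stack=$ q q  input=q q $  — match q
step 8: stack=$ q  input=q $  — match q
Accept reached after 8 steps.

8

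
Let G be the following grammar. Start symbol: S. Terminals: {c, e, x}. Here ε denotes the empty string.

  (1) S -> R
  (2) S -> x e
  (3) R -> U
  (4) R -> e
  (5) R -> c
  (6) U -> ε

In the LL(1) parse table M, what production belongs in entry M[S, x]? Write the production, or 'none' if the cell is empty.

S -> x e

FIRST(U): from U->ε we get {ε}. So FIRST(U) = {ε}.
FIRST(R): from R->U we get {ε}; from R->e we get {e}; from R->c we get {c}. So FIRST(R) = {ε, c, e}.
FIRST(S): from S->R we get {ε, c, e}; from S->x e we get {x}. So FIRST(S) = {ε, c, e, x}.
FOLLOW(S) includes $ since S is the start symbol.
FOLLOW(S): S appears on no right-hand side. Thus FOLLOW(S) = {$}.
For S -> R: FIRST(R) = {ε, c, e}, so it goes in M[S, t] for t ∈ {c, e}; since ε ∈ FIRST, also for every t ∈ FOLLOW(S) = {$}.
For S -> x e: FIRST(x e) = {x}, so it goes in M[S, t] for t ∈ {x}.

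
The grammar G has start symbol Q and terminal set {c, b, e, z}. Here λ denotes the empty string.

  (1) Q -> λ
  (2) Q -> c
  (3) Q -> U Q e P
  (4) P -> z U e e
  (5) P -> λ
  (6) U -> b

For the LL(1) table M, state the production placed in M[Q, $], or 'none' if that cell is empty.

Q -> λ

FIRST(P): from P->z U e e we get {z}; from P->λ we get {λ}. So FIRST(P) = {λ, z}.
FIRST(U): from U->b we get {b}. So FIRST(U) = {b}.
FIRST(Q): from Q->λ we get {λ}; from Q->c we get {c}; from Q->U Q e P we get {b}. So FIRST(Q) = {λ, b, c}.
FOLLOW(Q) includes $ since Q is the start symbol.
FOLLOW(Q): in Q->U Q e P, Q is followed by e P with FIRST {e}. Thus FOLLOW(Q) = {$, e}.
For Q -> λ: FIRST(λ) = {λ}, so it goes in M[Q, t] for t ∈ {}; since λ ∈ FIRST, also for every t ∈ FOLLOW(Q) = {$, e}.
For Q -> c: FIRST(c) = {c}, so it goes in M[Q, t] for t ∈ {c}.
For Q -> U Q e P: FIRST(U Q e P) = {b}, so it goes in M[Q, t] for t ∈ {b}.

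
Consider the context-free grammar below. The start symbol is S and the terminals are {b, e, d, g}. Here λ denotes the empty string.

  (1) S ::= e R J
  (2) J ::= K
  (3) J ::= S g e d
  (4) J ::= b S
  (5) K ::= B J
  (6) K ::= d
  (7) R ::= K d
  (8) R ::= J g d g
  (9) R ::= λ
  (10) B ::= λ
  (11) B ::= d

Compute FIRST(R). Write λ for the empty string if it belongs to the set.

FIRST(S): from S::=e R J we get {e}. So FIRST(S) = {e}.
FIRST(B): from B::=λ we get {λ}; from B::=d we get {d}. So FIRST(B) = {λ, d}.
FIRST(J): from J::=K we get {b, d, e}; from J::=S g e d we get {e}; from J::=b S we get {b}. So FIRST(J) = {b, d, e}.
FIRST(K): from K::=B J we get {b, d, e}; from K::=d we get {d}. So FIRST(K) = {b, d, e}.
FIRST(R): from R::=K d we get {b, d, e}; from R::=J g d g we get {b, d, e}; from R::=λ we get {λ}. So FIRST(R) = {λ, b, d, e}.

{λ, b, d, e}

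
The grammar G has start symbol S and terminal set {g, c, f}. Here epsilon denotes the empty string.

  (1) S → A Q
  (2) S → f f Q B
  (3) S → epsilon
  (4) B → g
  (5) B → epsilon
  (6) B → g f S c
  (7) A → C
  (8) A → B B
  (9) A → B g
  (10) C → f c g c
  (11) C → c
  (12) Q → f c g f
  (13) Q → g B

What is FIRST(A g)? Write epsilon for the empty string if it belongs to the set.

FIRST(B): from B→g we get {g}; from B→epsilon we get {epsilon}; from B→g f S c we get {g}. So FIRST(B) = {epsilon, g}.
FIRST(C): from C→f c g c we get {f}; from C→c we get {c}. So FIRST(C) = {c, f}.
FIRST(Q): from Q→f c g f we get {f}; from Q→g B we get {g}. So FIRST(Q) = {f, g}.
FIRST(A): from A→C we get {c, f}; from A→B B we get {epsilon, g}; from A→B g we get {g}. So FIRST(A) = {epsilon, c, f, g}.
FIRST(S): from S→A Q we get {c, f, g}; from S→f f Q B we get {f}; from S→epsilon we get {epsilon}. So FIRST(S) = {epsilon, c, f, g}.
FIRST(A g): take FIRST of each symbol in turn, carrying on past any symbol whose FIRST contains epsilon; result {c, f, g}.

{c, f, g}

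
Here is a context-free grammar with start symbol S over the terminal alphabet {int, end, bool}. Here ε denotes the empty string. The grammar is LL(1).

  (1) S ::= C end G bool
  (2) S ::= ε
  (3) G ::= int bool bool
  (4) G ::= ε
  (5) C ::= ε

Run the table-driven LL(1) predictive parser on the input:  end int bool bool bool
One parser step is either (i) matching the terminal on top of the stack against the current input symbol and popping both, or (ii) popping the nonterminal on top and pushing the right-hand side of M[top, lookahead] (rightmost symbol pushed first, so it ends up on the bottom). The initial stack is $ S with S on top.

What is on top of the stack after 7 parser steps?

bool

     Stack                 Input                     Action
  1  $ S                   end int bool bool bool $  expand S ::= C end G bool
  2  $ bool G end C        end int bool bool bool $  expand C ::= ε
  3  $ bool G end          end int bool bool bool $  match end
  4  $ bool G              int bool bool bool $      expand G ::= int bool bool
  5  $ bool bool bool int  int bool bool bool $      match int
  6  $ bool bool bool      bool bool bool $          match bool
  7  $ bool bool           bool bool $               match bool
Stack after step 7: $ bool (top = bool).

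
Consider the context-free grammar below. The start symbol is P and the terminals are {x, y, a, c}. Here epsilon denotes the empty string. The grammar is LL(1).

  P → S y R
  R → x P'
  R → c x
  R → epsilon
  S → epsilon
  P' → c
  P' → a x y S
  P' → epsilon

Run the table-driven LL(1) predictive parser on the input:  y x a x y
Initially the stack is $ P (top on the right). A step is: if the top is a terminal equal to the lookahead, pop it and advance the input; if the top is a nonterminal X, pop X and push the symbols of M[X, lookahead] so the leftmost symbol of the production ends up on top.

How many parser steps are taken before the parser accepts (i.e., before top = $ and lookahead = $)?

10

step 1: stack=$ P  input=y x a x y $  — expand P → S y R
step 2: stack=$ R y S  input=y x a x y $  — expand S → epsilon
step 3: stack=$ R y  input=y x a x y $  — match y
step 4: stack=$ R  input=x a x y $  — expand R → x P'
step 5: stack=$ P' x  input=x a x y $  — match x
step 6: stack=$ P'  input=a x y $  — expand P' → a x y S
step 7: stack=$ S y x a  input=a x y $  — match a
step 8: stack=$ S y x  input=x y $  — match x
step 9: stack=$ S y  input=y $  — match y
step 10: stack=$ S  input=$  — expand S → epsilon
Accept reached after 10 steps.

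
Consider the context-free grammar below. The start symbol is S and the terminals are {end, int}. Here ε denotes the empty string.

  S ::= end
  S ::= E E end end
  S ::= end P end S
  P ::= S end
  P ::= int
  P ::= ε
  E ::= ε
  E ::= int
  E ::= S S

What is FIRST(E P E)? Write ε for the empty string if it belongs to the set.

{ε, end, int}

FIRST(S) = {end, int}  (via E E end end)
FIRST(P) = {ε, end, int}  (via S end)
FIRST(E) = {ε, end, int}  (via S S)
FIRST(E P E): take FIRST of each symbol in turn, carrying on past any symbol whose FIRST contains ε; result {ε, end, int}.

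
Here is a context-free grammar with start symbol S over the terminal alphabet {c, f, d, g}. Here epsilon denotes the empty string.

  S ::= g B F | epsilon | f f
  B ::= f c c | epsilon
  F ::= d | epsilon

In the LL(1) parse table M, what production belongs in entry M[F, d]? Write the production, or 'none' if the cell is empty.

FIRST(S): from S::=g B F we get {g}; from S::=epsilon we get {epsilon}; from S::=f f we get {f}. So FIRST(S) = {epsilon, f, g}.
FIRST(B): from B::=f c c we get {f}; from B::=epsilon we get {epsilon}. So FIRST(B) = {epsilon, f}.
FIRST(F): from F::=d we get {d}; from F::=epsilon we get {epsilon}. So FIRST(F) = {epsilon, d}.
FOLLOW(S) includes $ since S is the start symbol.
FOLLOW(S): S appears on no right-hand side. Thus FOLLOW(S) = {$}.
FOLLOW(F): in S::=g B F, the suffix after F is empty, so FOLLOW(F) ⊇ FOLLOW(S) = {$}. Thus FOLLOW(F) = {$}.
For F ::= d: FIRST(d) = {d}, so it goes in M[F, t] for t ∈ {d}.
For F ::= epsilon: FIRST(epsilon) = {epsilon}, so it goes in M[F, t] for t ∈ {}; since epsilon ∈ FIRST, also for every t ∈ FOLLOW(F) = {$}.

F ::= d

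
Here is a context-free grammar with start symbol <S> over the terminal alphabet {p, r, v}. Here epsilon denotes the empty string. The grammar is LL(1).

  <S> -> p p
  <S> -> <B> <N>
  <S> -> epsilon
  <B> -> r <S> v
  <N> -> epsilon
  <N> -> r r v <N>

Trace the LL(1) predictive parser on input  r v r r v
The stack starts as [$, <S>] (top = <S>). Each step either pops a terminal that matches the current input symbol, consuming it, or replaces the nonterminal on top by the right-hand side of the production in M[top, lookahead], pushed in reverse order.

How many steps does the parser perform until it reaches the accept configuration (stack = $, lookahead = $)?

step 1: stack=$ <S>  input=r v r r v $  — expand <S> -> <B> <N>
step 2: stack=$ <N> <B>  input=r v r r v $  — expand <B> -> r <S> v
step 3: stack=$ <N> v <S> r  input=r v r r v $  — match r
step 4: stack=$ <N> v <S>  input=v r r v $  — expand <S> -> epsilon
step 5: stack=$ <N> v  input=v r r v $  — match v
step 6: stack=$ <N>  input=r r v $  — expand <N> -> r r v <N>
step 7: stack=$ <N> v r r  input=r r v $  — match r
step 8: stack=$ <N> v r  input=r v $  — match r
step 9: stack=$ <N> v  input=v $  — match v
step 10: stack=$ <N>  input=$  — expand <N> -> epsilon
Accept reached after 10 steps.

10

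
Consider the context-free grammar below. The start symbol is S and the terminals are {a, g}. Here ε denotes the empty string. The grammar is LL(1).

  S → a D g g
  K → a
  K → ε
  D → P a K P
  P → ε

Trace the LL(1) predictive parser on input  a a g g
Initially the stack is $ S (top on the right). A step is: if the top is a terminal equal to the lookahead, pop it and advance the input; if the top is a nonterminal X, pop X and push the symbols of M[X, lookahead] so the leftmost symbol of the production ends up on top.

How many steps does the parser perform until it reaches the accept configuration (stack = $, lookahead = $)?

     Stack          Input      Action
  1  $ S            a a g g $  expand S → a D g g
  2  $ g g D a      a a g g $  match a
  3  $ g g D        a g g $    expand D → P a K P
  4  $ g g P K a P  a g g $    expand P → ε
  5  $ g g P K a    a g g $    match a
  6  $ g g P K      g g $      expand K → ε
  7  $ g g P        g g $      expand P → ε
  8  $ g g          g g $      match g
  9  $ g            g $        match g
Accept reached after 9 steps.

9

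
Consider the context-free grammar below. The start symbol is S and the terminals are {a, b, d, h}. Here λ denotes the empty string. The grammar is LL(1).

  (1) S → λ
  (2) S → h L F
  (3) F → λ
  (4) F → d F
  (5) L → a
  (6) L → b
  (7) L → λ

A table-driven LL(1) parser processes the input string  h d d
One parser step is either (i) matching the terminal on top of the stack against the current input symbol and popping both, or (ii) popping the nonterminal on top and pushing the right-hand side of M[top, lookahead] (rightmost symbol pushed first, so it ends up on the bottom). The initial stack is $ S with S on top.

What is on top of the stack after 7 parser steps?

F

step 1: stack=$ S  input=h d d $  — expand S → h L F
step 2: stack=$ F L h  input=h d d $  — match h
step 3: stack=$ F L  input=d d $  — expand L → λ
step 4: stack=$ F  input=d d $  — expand F → d F
step 5: stack=$ F d  input=d d $  — match d
step 6: stack=$ F  input=d $  — expand F → d F
step 7: stack=$ F d  input=d $  — match d
Stack after step 7: $ F (top = F).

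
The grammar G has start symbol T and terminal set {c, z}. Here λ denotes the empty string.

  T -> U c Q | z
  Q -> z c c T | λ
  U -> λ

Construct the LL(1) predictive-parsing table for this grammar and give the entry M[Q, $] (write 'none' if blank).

Q -> λ

FIRST(Q) = {λ, z}
FIRST(U) = {λ}
FIRST(T) = {c, z}  (via U c Q)
FOLLOW(T) includes $ since T is the start symbol.
FOLLOW(T): in Q->z c c T, the suffix after T is empty, so FOLLOW(T) ⊇ FOLLOW(Q) = {$}. Thus FOLLOW(T) = {$}.
FOLLOW(Q): in T->U c Q, the suffix after Q is empty, so FOLLOW(Q) ⊇ FOLLOW(T) = {$}. Thus FOLLOW(Q) = {$}.
For Q -> z c c T: FIRST(z c c T) = {z}, so it goes in M[Q, t] for t ∈ {z}.
For Q -> λ: FIRST(λ) = {λ}, so it goes in M[Q, t] for t ∈ {}; since λ ∈ FIRST, also for every t ∈ FOLLOW(Q) = {$}.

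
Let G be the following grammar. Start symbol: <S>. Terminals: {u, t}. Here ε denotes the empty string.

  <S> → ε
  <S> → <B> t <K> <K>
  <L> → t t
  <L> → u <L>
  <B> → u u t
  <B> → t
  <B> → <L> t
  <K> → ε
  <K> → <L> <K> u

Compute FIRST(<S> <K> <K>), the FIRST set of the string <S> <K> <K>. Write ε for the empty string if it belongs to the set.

FIRST(<L>): from <L>→t t we get {t}; from <L>→u <L> we get {u}. So FIRST(<L>) = {t, u}.
FIRST(<B>): from <B>→u u t we get {u}; from <B>→t we get {t}; from <B>→<L> t we get {t, u}. So FIRST(<B>) = {t, u}.
FIRST(<K>): from <K>→ε we get {ε}; from <K>→<L> <K> u we get {t, u}. So FIRST(<K>) = {ε, t, u}.
FIRST(<S>): from <S>→ε we get {ε}; from <S>→<B> t <K> <K> we get {t, u}. So FIRST(<S>) = {ε, t, u}.
FIRST(<S> <K> <K>): take FIRST of each symbol in turn, carrying on past any symbol whose FIRST contains ε; result {ε, t, u}.

{ε, t, u}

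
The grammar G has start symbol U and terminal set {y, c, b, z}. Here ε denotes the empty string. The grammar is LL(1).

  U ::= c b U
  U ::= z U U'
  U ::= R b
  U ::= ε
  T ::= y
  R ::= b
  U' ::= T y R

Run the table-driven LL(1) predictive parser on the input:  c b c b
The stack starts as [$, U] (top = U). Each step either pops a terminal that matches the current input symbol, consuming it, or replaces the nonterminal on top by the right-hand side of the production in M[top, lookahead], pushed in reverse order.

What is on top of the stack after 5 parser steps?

step 1: stack=$ U  input=c b c b $  — expand U ::= c b U
step 2: stack=$ U b c  input=c b c b $  — match c
step 3: stack=$ U b  input=b c b $  — match b
step 4: stack=$ U  input=c b $  — expand U ::= c b U
step 5: stack=$ U b c  input=c b $  — match c
Stack after step 5: $ U b (top = b).

b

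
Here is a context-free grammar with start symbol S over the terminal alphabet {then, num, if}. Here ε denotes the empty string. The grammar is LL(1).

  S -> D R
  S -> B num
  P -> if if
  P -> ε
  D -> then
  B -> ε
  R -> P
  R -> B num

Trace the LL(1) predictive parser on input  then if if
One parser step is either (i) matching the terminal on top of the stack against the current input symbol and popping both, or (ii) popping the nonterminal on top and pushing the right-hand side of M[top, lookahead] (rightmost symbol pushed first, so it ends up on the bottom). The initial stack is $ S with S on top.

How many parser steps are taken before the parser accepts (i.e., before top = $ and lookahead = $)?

     Stack     Input         Action
  1  $ S       then if if $  expand S -> D R
  2  $ R D     then if if $  expand D -> then
  3  $ R then  then if if $  match then
  4  $ R       if if $       expand R -> P
  5  $ P       if if $       expand P -> if if
  6  $ if if   if if $       match if
  7  $ if      if $          match if
Accept reached after 7 steps.

7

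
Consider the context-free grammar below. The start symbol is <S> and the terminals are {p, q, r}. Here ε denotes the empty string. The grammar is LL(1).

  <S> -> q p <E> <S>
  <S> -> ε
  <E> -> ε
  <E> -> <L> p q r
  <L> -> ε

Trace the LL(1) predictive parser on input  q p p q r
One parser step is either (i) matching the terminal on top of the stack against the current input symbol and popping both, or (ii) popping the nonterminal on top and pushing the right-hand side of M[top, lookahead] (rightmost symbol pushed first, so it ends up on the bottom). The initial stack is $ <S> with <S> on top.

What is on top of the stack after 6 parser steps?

     Stack            Input        Action
  1  $ <S>            q p p q r $  expand <S> -> q p <E> <S>
  2  $ <S> <E> p q    q p p q r $  match q
  3  $ <S> <E> p      p p q r $    match p
  4  $ <S> <E>        p q r $      expand <E> -> <L> p q r
  5  $ <S> r q p <L>  p q r $      expand <L> -> ε
  6  $ <S> r q p      p q r $      match p
Stack after step 6: $ <S> r q (top = q).

q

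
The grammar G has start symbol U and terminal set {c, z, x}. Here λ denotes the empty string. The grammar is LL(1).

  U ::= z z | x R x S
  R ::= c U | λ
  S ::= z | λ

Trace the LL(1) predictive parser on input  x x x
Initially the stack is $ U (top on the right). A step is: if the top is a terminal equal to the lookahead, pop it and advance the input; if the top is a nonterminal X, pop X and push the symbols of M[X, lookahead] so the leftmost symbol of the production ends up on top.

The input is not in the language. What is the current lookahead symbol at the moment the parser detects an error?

step 1: stack=$ U  input=x x x $  — expand U ::= x R x S
step 2: stack=$ S x R x  input=x x x $  — match x
step 3: stack=$ S x R  input=x x $  — expand R ::= λ
step 4: stack=$ S x  input=x x $  — match x
step 5: stack=$ S  input=x $  — expand S ::= λ
step 6: stack=$  input=x $  — error: stack empty but input remains

x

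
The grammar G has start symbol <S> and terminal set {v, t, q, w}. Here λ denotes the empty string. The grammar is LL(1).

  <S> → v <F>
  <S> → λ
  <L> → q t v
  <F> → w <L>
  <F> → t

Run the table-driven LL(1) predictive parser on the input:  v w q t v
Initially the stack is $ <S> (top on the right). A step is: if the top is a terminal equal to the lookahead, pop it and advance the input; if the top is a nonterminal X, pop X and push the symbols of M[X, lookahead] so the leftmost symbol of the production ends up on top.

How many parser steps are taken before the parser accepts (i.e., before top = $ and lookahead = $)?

step 1: stack=$ <S>  input=v w q t v $  — expand <S> → v <F>
step 2: stack=$ <F> v  input=v w q t v $  — match v
step 3: stack=$ <F>  input=w q t v $  — expand <F> → w <L>
step 4: stack=$ <L> w  input=w q t v $  — match w
step 5: stack=$ <L>  input=q t v $  — expand <L> → q t v
step 6: stack=$ v t q  input=q t v $  — match q
step 7: stack=$ v t  input=t v $  — match t
step 8: stack=$ v  input=v $  — match v
Accept reached after 8 steps.

8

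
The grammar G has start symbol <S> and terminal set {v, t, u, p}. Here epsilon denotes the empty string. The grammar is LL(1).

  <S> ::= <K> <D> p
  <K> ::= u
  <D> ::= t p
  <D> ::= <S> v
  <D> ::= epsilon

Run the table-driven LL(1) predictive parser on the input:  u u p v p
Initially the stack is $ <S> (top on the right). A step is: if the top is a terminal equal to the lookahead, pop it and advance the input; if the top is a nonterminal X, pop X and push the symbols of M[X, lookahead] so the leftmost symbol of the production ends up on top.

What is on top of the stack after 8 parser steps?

p

step 1: stack=$ <S>  input=u u p v p $  — expand <S> ::= <K> <D> p
step 2: stack=$ p <D> <K>  input=u u p v p $  — expand <K> ::= u
step 3: stack=$ p <D> u  input=u u p v p $  — match u
step 4: stack=$ p <D>  input=u p v p $  — expand <D> ::= <S> v
step 5: stack=$ p v <S>  input=u p v p $  — expand <S> ::= <K> <D> p
step 6: stack=$ p v p <D> <K>  input=u p v p $  — expand <K> ::= u
step 7: stack=$ p v p <D> u  input=u p v p $  — match u
step 8: stack=$ p v p <D>  input=p v p $  — expand <D> ::= epsilon
Stack after step 8: $ p v p (top = p).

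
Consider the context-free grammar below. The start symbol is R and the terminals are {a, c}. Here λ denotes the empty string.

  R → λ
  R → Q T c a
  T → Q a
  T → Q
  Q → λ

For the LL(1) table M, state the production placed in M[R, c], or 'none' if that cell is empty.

R → Q T c a

FIRST(Q): from Q→λ we get {λ}. So FIRST(Q) = {λ}.
FIRST(T): from T→Q a we get {a}; from T→Q we get {λ}. So FIRST(T) = {λ, a}.
FIRST(R): from R→λ we get {λ}; from R→Q T c a we get {a, c}. So FIRST(R) = {λ, a, c}.
FOLLOW(R) includes $ since R is the start symbol.
FOLLOW(R): R appears on no right-hand side. Thus FOLLOW(R) = {$}.
For R → λ: FIRST(λ) = {λ}, so it goes in M[R, t] for t ∈ {}; since λ ∈ FIRST, also for every t ∈ FOLLOW(R) = {$}.
For R → Q T c a: FIRST(Q T c a) = {a, c}, so it goes in M[R, t] for t ∈ {a, c}.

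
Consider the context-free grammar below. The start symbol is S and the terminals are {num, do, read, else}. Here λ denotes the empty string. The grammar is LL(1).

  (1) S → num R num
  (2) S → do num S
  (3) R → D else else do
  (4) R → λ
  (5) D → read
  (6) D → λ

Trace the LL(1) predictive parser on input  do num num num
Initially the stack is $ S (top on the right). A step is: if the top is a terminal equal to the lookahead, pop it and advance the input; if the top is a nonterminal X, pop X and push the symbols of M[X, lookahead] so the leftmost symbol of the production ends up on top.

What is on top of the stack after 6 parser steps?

     Stack        Input             Action
  1  $ S          do num num num $  expand S → do num S
  2  $ S num do   do num num num $  match do
  3  $ S num      num num num $     match num
  4  $ S          num num $         expand S → num R num
  5  $ num R num  num num $         match num
  6  $ num R      num $             expand R → λ
Stack after step 6: $ num (top = num).

num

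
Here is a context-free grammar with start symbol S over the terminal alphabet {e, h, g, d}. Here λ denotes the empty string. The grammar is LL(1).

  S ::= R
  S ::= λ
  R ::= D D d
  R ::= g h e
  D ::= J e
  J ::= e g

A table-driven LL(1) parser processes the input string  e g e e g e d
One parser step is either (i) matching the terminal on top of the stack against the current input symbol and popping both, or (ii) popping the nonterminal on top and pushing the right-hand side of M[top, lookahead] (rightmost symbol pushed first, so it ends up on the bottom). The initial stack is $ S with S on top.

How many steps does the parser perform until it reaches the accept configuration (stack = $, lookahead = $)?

13

      Stack        Input            Action
   1  $ S          e g e e g e d $  expand S ::= R
   2  $ R          e g e e g e d $  expand R ::= D D d
   3  $ d D D      e g e e g e d $  expand D ::= J e
   4  $ d D e J    e g e e g e d $  expand J ::= e g
   5  $ d D e g e  e g e e g e d $  match e
   6  $ d D e g    g e e g e d $    match g
   7  $ d D e      e e g e d $      match e
   8  $ d D        e g e d $        expand D ::= J e
   9  $ d e J      e g e d $        expand J ::= e g
  10  $ d e g e    e g e d $        match e
  11  $ d e g      g e d $          match g
  12  $ d e        e d $            match e
  13  $ d          d $              match d
Accept reached after 13 steps.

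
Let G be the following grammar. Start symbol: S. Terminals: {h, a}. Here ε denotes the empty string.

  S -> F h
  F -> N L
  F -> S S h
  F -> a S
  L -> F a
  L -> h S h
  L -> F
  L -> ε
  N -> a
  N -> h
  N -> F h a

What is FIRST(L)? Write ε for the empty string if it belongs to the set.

{ε, a, h}

FIRST(S): from S->F h we get {a, h}. So FIRST(S) = {a, h}.
FIRST(F): from F->N L we get {a, h}; from F->S S h we get {a, h}; from F->a S we get {a}. So FIRST(F) = {a, h}.
FIRST(L): from L->F a we get {a, h}; from L->h S h we get {h}; from L->F we get {a, h}; from L->ε we get {ε}. So FIRST(L) = {ε, a, h}.
FIRST(N): from N->a we get {a}; from N->h we get {h}; from N->F h a we get {a, h}. So FIRST(N) = {a, h}.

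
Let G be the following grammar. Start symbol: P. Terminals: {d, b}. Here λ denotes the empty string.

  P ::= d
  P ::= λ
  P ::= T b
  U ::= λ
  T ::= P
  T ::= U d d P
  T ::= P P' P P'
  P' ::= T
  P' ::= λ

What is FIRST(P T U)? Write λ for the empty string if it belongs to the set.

{λ, b, d}

FIRST(U): from U::=λ we get {λ}. So FIRST(U) = {λ}.
FIRST(P): from P::=d we get {d}; from P::=λ we get {λ}; from P::=T b we get {b, d}. So FIRST(P) = {λ, b, d}.
FIRST(T): from T::=P we get {λ, b, d}; from T::=U d d P we get {d}; from T::=P P' P P' we get {λ, b, d}. So FIRST(T) = {λ, b, d}.
FIRST(P'): from P'::=T we get {λ, b, d}; from P'::=λ we get {λ}. So FIRST(P') = {λ, b, d}.
FIRST(P T U): take FIRST of each symbol in turn, carrying on past any symbol whose FIRST contains λ; result {λ, b, d}.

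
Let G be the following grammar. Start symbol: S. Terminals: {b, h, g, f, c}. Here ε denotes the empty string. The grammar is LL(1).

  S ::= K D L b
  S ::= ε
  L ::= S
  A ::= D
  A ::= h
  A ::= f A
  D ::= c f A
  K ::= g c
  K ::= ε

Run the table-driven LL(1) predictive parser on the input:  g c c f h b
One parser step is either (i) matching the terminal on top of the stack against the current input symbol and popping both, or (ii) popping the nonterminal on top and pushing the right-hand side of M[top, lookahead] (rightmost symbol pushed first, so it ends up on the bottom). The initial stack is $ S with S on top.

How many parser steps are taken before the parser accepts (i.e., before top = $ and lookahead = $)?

step 1: stack=$ S  input=g c c f h b $  — expand S ::= K D L b
step 2: stack=$ b L D K  input=g c c f h b $  — expand K ::= g c
step 3: stack=$ b L D c g  input=g c c f h b $  — match g
step 4: stack=$ b L D c  input=c c f h b $  — match c
step 5: stack=$ b L D  input=c f h b $  — expand D ::= c f A
step 6: stack=$ b L A f c  input=c f h b $  — match c
step 7: stack=$ b L A f  input=f h b $  — match f
step 8: stack=$ b L A  input=h b $  — expand A ::= h
step 9: stack=$ b L h  input=h b $  — match h
step 10: stack=$ b L  input=b $  — expand L ::= S
step 11: stack=$ b S  input=b $  — expand S ::= ε
step 12: stack=$ b  input=b $  — match b
Accept reached after 12 steps.

12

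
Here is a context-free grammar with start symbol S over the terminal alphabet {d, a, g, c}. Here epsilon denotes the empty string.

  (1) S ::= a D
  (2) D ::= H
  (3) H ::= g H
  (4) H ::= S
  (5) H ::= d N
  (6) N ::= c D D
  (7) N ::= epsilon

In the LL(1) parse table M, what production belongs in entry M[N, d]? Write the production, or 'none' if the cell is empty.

N ::= epsilon

FIRST(S): from S::=a D we get {a}. So FIRST(S) = {a}.
FIRST(N): from N::=c D D we get {c}; from N::=epsilon we get {epsilon}. So FIRST(N) = {epsilon, c}.
FIRST(H): from H::=g H we get {g}; from H::=S we get {a}; from H::=d N we get {d}. So FIRST(H) = {a, d, g}.
FIRST(D): from D::=H we get {a, d, g}. So FIRST(D) = {a, d, g}.
FOLLOW(S) includes $ since S is the start symbol.
FOLLOW(H): in D::=H, the suffix after H is empty, so FOLLOW(H) ⊇ FOLLOW(D) = {$, a, d, g}; in H::=g H, the suffix after H is empty (adds nothing new). Thus FOLLOW(H) = {$, a, d, g}.
FOLLOW(N): in H::=d N, the suffix after N is empty, so FOLLOW(N) ⊇ FOLLOW(H) = {$, a, d, g}. Thus FOLLOW(N) = {$, a, d, g}.
For N ::= c D D: FIRST(c D D) = {c}, so it goes in M[N, t] for t ∈ {c}.
For N ::= epsilon: FIRST(epsilon) = {epsilon}, so it goes in M[N, t] for t ∈ {}; since epsilon ∈ FIRST, also for every t ∈ FOLLOW(N) = {$, a, d, g}.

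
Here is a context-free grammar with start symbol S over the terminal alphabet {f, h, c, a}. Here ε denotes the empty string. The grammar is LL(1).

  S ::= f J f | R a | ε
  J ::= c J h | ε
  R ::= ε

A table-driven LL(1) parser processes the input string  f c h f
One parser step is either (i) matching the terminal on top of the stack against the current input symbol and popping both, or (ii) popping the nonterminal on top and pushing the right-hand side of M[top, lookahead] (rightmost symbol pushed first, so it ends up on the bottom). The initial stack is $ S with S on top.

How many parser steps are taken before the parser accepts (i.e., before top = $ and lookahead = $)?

7

step 1: stack=$ S  input=f c h f $  — expand S ::= f J f
step 2: stack=$ f J f  input=f c h f $  — match f
step 3: stack=$ f J  input=c h f $  — expand J ::= c J h
step 4: stack=$ f h J c  input=c h f $  — match c
step 5: stack=$ f h J  input=h f $  — expand J ::= ε
step 6: stack=$ f h  input=h f $  — match h
step 7: stack=$ f  input=f $  — match f
Accept reached after 7 steps.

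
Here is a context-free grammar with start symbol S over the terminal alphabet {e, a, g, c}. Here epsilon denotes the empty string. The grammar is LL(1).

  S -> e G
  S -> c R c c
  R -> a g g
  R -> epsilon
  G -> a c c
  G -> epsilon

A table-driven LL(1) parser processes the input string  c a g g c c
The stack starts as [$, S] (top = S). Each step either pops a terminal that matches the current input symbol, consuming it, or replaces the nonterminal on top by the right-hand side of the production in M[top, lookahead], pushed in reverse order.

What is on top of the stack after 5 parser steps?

g

step 1: stack=$ S  input=c a g g c c $  — expand S -> c R c c
step 2: stack=$ c c R c  input=c a g g c c $  — match c
step 3: stack=$ c c R  input=a g g c c $  — expand R -> a g g
step 4: stack=$ c c g g a  input=a g g c c $  — match a
step 5: stack=$ c c g g  input=g g c c $  — match g
Stack after step 5: $ c c g (top = g).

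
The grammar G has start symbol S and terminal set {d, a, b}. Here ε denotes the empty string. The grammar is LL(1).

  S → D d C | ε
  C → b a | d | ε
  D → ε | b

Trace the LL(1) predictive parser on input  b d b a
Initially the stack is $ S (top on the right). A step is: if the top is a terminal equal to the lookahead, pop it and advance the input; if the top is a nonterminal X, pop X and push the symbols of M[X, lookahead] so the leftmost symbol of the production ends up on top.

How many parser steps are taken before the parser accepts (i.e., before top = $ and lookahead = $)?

7

step 1: stack=$ S  input=b d b a $  — expand S → D d C
step 2: stack=$ C d D  input=b d b a $  — expand D → b
step 3: stack=$ C d b  input=b d b a $  — match b
step 4: stack=$ C d  input=d b a $  — match d
step 5: stack=$ C  input=b a $  — expand C → b a
step 6: stack=$ a b  input=b a $  — match b
step 7: stack=$ a  input=a $  — match a
Accept reached after 7 steps.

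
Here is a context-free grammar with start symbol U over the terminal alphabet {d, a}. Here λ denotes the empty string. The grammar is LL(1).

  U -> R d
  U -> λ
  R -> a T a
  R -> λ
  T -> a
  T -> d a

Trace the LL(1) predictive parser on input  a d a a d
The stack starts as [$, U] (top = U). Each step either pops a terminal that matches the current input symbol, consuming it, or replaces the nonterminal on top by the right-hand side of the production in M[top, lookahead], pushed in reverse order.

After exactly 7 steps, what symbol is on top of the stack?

     Stack      Input        Action
  1  $ U        a d a a d $  expand U -> R d
  2  $ d R      a d a a d $  expand R -> a T a
  3  $ d a T a  a d a a d $  match a
  4  $ d a T    d a a d $    expand T -> d a
  5  $ d a a d  d a a d $    match d
  6  $ d a a    a a d $      match a
  7  $ d a      a d $        match a
Stack after step 7: $ d (top = d).

d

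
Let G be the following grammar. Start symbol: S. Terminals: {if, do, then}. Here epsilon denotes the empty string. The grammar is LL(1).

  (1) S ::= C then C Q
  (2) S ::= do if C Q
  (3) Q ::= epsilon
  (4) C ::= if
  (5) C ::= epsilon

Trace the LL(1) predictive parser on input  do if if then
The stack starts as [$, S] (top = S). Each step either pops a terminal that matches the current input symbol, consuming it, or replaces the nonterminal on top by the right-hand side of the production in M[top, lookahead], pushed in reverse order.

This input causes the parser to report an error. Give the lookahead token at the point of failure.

then

     Stack        Input            Action
  1  $ S          do if if then $  expand S ::= do if C Q
  2  $ Q C if do  do if if then $  match do
  3  $ Q C if     if if then $     match if
  4  $ Q C        if then $        expand C ::= if
  5  $ Q if       if then $        match if
  6  $ Q          then $           error: M[Q, then] is empty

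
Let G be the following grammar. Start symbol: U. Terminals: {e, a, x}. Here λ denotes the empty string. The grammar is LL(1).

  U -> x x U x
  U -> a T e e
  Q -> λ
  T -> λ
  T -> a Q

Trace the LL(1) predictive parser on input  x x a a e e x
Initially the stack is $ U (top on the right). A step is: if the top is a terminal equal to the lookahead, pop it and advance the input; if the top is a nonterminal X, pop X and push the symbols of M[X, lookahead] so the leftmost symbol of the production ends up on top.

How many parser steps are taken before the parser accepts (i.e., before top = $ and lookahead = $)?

step 1: stack=$ U  input=x x a a e e x $  — expand U -> x x U x
step 2: stack=$ x U x x  input=x x a a e e x $  — match x
step 3: stack=$ x U x  input=x a a e e x $  — match x
step 4: stack=$ x U  input=a a e e x $  — expand U -> a T e e
step 5: stack=$ x e e T a  input=a a e e x $  — match a
step 6: stack=$ x e e T  input=a e e x $  — expand T -> a Q
step 7: stack=$ x e e Q a  input=a e e x $  — match a
step 8: stack=$ x e e Q  input=e e x $  — expand Q -> λ
step 9: stack=$ x e e  input=e e x $  — match e
step 10: stack=$ x e  input=e x $  — match e
step 11: stack=$ x  input=x $  — match x
Accept reached after 11 steps.

11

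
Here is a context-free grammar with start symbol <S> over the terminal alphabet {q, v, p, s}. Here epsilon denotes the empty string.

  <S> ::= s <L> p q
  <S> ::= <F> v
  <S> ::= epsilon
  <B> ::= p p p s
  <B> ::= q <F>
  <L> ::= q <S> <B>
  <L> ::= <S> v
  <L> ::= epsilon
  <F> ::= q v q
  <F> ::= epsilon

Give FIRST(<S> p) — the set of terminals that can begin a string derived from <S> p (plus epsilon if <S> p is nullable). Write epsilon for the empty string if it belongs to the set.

FIRST(<B>): from <B>::=p p p s we get {p}; from <B>::=q <F> we get {q}. So FIRST(<B>) = {p, q}.
FIRST(<F>): from <F>::=q v q we get {q}; from <F>::=epsilon we get {epsilon}. So FIRST(<F>) = {epsilon, q}.
FIRST(<S>): from <S>::=s <L> p q we get {s}; from <S>::=<F> v we get {q, v}; from <S>::=epsilon we get {epsilon}. So FIRST(<S>) = {epsilon, q, s, v}.
FIRST(<L>): from <L>::=q <S> <B> we get {q}; from <L>::=<S> v we get {q, s, v}; from <L>::=epsilon we get {epsilon}. So FIRST(<L>) = {epsilon, q, s, v}.
FIRST(<S> p): take FIRST of each symbol in turn, carrying on past any symbol whose FIRST contains epsilon; result {p, q, s, v}.

{p, q, s, v}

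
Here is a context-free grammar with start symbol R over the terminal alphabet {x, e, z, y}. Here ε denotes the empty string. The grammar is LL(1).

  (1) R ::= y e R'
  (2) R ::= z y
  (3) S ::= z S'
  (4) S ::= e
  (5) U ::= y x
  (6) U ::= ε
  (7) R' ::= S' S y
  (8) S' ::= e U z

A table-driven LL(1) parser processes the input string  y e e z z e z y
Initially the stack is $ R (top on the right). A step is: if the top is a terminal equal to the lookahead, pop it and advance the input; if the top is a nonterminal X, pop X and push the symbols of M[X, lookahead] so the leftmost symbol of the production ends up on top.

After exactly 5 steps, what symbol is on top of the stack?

e

     Stack     Input              Action
  1  $ R       y e e z z e z y $  expand R ::= y e R'
  2  $ R' e y  y e e z z e z y $  match y
  3  $ R' e    e e z z e z y $    match e
  4  $ R'      e z z e z y $      expand R' ::= S' S y
  5  $ y S S'  e z z e z y $      expand S' ::= e U z
Stack after step 5: $ y S z U e (top = e).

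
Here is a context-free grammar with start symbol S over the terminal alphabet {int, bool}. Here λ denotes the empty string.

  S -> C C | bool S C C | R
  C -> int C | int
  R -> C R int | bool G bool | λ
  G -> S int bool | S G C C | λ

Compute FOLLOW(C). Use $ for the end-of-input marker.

FIRST(C) = {int}
FIRST(R) = {λ, bool, int}  (via C R int)
FIRST(S) = {λ, bool, int}  (via C C, R)
FIRST(G) = {λ, bool, int}  (via S int bool, S G C C)
FOLLOW(S) includes $ since S is the start symbol.
FOLLOW(S): in S->bool S C C, S is followed by C C with FIRST {int}; in G->S int bool, S is followed by int bool with FIRST {int}; in G->S G C C, S is followed by G C C with FIRST {bool, int}. Thus FOLLOW(S) = {$, bool, int}.
FOLLOW(R): in S->R, the suffix after R is empty, so FOLLOW(R) ⊇ FOLLOW(S) = {$, bool, int}; in R->C R int, R is followed by int with FIRST {int}. Thus FOLLOW(R) = {$, bool, int}.
FOLLOW(G): in R->bool G bool, G is followed by bool with FIRST {bool}; in G->S G C C, G is followed by C C with FIRST {int}. Thus FOLLOW(G) = {bool, int}.
FOLLOW(C): in S->C C (occurrence 1), C is followed by C with FIRST {int}; in S->C C (occurrence 2), the suffix after C is empty, so FOLLOW(C) ⊇ FOLLOW(S) = {$, bool, int}; in S->bool S C C (occurrence 1), C is followed by C with FIRST {int}; in S->bool S C C (occurrence 2), the suffix after C is empty, so FOLLOW(C) ⊇ FOLLOW(S) = {$, bool, int}; in C->int C, the suffix after C is empty (adds nothing new); in R->C R int, C is followed by R int with FIRST {bool, int}; in G->S G C C (occurrence 1), C is followed by C with FIRST {int}; in G->S G C C (occurrence 2), the suffix after C is empty, so FOLLOW(C) ⊇ FOLLOW(G) = {bool, int}. Thus FOLLOW(C) = {$, bool, int}.

{$, bool, int}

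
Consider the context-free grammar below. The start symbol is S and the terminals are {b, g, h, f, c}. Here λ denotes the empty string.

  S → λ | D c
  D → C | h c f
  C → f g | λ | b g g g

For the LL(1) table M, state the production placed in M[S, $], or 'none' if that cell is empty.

S → λ

FIRST(C): from C→f g we get {f}; from C→λ we get {λ}; from C→b g g g we get {b}. So FIRST(C) = {λ, b, f}.
FIRST(D): from D→C we get {λ, b, f}; from D→h c f we get {h}. So FIRST(D) = {λ, b, f, h}.
FIRST(S): from S→λ we get {λ}; from S→D c we get {b, c, f, h}. So FIRST(S) = {λ, b, c, f, h}.
FOLLOW(S) includes $ since S is the start symbol.
FOLLOW(S): S appears on no right-hand side. Thus FOLLOW(S) = {$}.
For S → λ: FIRST(λ) = {λ}, so it goes in M[S, t] for t ∈ {}; since λ ∈ FIRST, also for every t ∈ FOLLOW(S) = {$}.
For S → D c: FIRST(D c) = {b, c, f, h}, so it goes in M[S, t] for t ∈ {b, c, f, h}.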